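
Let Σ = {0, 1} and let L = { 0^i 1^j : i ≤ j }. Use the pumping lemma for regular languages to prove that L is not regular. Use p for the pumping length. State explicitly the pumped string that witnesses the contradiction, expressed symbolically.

Toward a contradiction, assume L is regular with pumping length p.
Choose w = 0^p 1^p ∈ L, with |w| = 2p ≥ p.
Write w = xyz as guaranteed by the lemma, with |xy| ≤ p and |y| ≥ 1.
Since the first p symbols of w are all 0's and |xy| ≤ p, y lies entirely in the leading 0-block: y = 0^k for some k with 1 ≤ k ≤ p.
Consider xy^2z = 0^{p+k} 1^p. Since k ≥ 1, the 0-count p+k exceeds the 1-count p, so i ≤ j fails; thus xy^2z ∉ L.
Contradiction. Therefore L is not regular.

0^{p+k} 1^p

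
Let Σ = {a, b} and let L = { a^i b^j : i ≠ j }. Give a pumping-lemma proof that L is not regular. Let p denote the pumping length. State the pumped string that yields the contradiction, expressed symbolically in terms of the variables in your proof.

a^{p+p!} b^{p+p!}

Assume L is regular; let p be its pumping constant.
Choose w = a^p b^{p+p!}. Since p ≠ p+p!, w ∈ L; and |w| ≥ p.
The pumping lemma gives a decomposition w = xyz where |xy| ≤ p and |y| > 0.
The first p characters of w are a's, so xy (and hence y) consists only of a's. Write y = a^k, 1 ≤ k ≤ p.
Since 1 ≤ k ≤ p, k divides p!; set t = 1 + p!/k. Then xy^t z has p + (p!/k)·k = p + p! copies of a. Now the a-count equals the b-count, so i ≠ j fails. So xy^t z = a^{p+p!} b^{p+p!} ∉ L.
This is a contradiction; hence L is not regular.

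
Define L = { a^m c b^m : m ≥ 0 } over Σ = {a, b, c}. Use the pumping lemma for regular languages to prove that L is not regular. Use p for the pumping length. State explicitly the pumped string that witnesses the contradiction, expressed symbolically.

a^{p+k} c b^p

Suppose for contradiction that L is regular, and let p be the pumping length.
Take w = a^p c b^p ∈ L with |w| = 2p+1 ≥ p.
The pumping lemma gives a decomposition w = xyz where |xy| ≤ p and |y| > 0.
The first p characters of w are a's, so xy (and hence y) consists only of a's. Write y = a^k, 1 ≤ k ≤ p.
Pump with i = 2: xy^2z = a^{p+k} c b^p, which would require p+k = p. But k ≥ 1, so xy^2z ∉ L.
This is a contradiction; hence L is not regular.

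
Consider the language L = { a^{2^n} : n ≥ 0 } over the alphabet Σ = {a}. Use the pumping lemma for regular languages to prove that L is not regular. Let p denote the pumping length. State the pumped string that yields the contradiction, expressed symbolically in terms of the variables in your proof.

a^{2^p+k}

Assume L is regular. Let p be the pumping length given by the pumping lemma.
Take w = a^{2^p} ∈ L with |w| = 2^p ≥ p.
Write w = xyz as guaranteed by the lemma, with |xy| ≤ p and y is nonempty.
Then y = a^k for some k with 1 ≤ k ≤ p.
Pump with i = 2: xy^2z = a^{2^p+k}. Since 1 ≤ k ≤ p < 2^p, we have 2^p < 2^p+k < 2^{p+1}, so 2^p+k is not a power of 2. So xy^2z ∉ L.
Contradiction. Therefore L is not regular.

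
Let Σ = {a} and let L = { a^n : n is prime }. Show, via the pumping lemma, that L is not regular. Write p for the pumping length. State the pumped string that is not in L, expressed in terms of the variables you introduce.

Assume L is regular; let p be its pumping constant.
Let q be a prime with q ≥ p+2 (infinitely many primes exist), and take w = a^q ∈ L with |w| = q ≥ p.
Write w = xyz as guaranteed by the lemma, with |xy| ≤ p and |y| > 0.
Then y = a^k for some k with 1 ≤ k ≤ p.
Since 1 ≤ k ≤ p, |xz| = q-k. Pump with i = q+1: |xy^{q+1}z| = (q-k)+(q+1)k = q+qk = q(1+k), which is composite (both factors ≥ 2). So xy^{q+1}z = a^{q(1+k)} ∉ L.
This is a contradiction; hence L is not regular.

a^{q(1+k)}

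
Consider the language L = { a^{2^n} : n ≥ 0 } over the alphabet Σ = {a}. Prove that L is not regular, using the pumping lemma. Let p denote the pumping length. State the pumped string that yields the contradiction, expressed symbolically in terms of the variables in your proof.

a^{2^p+k}

Assume L is regular. Let p be the pumping length given by the pumping lemma.
Take w = a^{2^p} ∈ L with |w| = 2^p ≥ p.
By the pumping lemma, w = xyz with |xy| ≤ p and |y| > 0.
Then y = a^k for some k with 1 ≤ k ≤ p.
Pump with i = 2: xy^2z = a^{2^p+k}. Since 1 ≤ k ≤ p < 2^p, we have 2^p < 2^p+k < 2^{p+1}, so 2^p+k is not a power of 2. So xy^2z ∉ L.
Contradiction. Therefore L is not regular.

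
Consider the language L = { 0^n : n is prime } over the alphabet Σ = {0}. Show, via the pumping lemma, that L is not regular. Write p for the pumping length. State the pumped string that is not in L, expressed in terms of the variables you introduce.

0^{q(1+k)}

Assume L is regular; let p be its pumping constant.
Let q be a prime with q ≥ p+2 (infinitely many primes exist), and take w = 0^q ∈ L with |w| = q ≥ p.
Write w = xyz as guaranteed by the lemma, with |xy| ≤ p and |y| ≥ 1.
Then y = 0^k for some k with 1 ≤ k ≤ p.
Since 1 ≤ k ≤ p, |xz| = q-k. Pump with i = q+1: |xy^{q+1}z| = (q-k)+(q+1)k = q+qk = q(1+k), which is composite (both factors ≥ 2). So xy^{q+1}z = 0^{q(1+k)} ∉ L.
This is a contradiction; hence L is not regular.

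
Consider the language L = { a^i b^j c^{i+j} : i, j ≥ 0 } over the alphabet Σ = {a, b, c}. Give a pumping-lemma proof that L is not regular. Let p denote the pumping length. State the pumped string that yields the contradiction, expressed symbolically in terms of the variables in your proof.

Assume L is regular. Let p be the pumping length given by the pumping lemma.
Take w = a^p b^p c^{2p} ∈ L (with i=j=p, i+j=2p), |w| = 4p ≥ p.
By the pumping lemma, w = xyz with |xy| ≤ p and |y| ≥ 1.
Because |xy| ≤ p and w begins with p copies of a, we have y = a^k with 1 ≤ k ≤ p.
Consider xy^2z = a^{p+k} b^p c^{2p}. Now the a- and b-counts sum to 2p+k, but the c-count is 2p ≠ 2p+k. So xy^2z ∉ L.
Contradiction. Therefore L is not regular.

a^{p+k} b^p c^{2p}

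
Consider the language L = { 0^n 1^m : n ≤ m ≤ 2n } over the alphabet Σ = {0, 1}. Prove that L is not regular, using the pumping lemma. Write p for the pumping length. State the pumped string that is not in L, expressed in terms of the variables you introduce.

Assume L is regular; let p be its pumping constant.
Take w = 0^p 1^p ∈ L (since p ≤ p ≤ 2p), with |w| = 2p ≥ p.
The pumping lemma gives a decomposition w = xyz where |xy| ≤ p and |y| > 0.
The first p characters of w are 0's, so xy (and hence y) consists only of 0's. Write y = 0^k, 1 ≤ k ≤ p.
Pump with i = 2: xy^2z = 0^{p+k} 1^p. Now n = p+k > p = m, so the condition n ≤ m fails. Thus xy^2z ∉ L.
Contradiction. Therefore L is not regular.

0^{p+k} 1^p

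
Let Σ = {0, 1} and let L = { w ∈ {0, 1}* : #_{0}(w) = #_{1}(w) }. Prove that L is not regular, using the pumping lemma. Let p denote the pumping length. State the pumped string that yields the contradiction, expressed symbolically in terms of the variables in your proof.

Assume L is regular; let p be its pumping constant.
Choose w = 0^p 1^p ∈ L with |w| = 2p ≥ p.
Write w = xyz as guaranteed by the lemma, with |xy| ≤ p and |y| ≥ 1.
Since the first p symbols of w are all 0's and |xy| ≤ p, y lies entirely in the leading 0-block: y = 0^k for some k with 1 ≤ k ≤ p.
Pump with i = 2: xy^2z = 0^{p+k} 1^p has p+k occurrences of 0 but only p of 1. Since k ≥ 1 the counts differ, so xy^2z ∉ L.
Contradiction. Therefore L is not regular.

0^{p+k} 1^p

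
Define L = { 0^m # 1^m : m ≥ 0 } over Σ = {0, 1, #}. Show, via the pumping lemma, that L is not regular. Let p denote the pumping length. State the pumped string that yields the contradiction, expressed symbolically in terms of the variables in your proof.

Toward a contradiction, assume L is regular with pumping length p.
Take w = 0^p # 1^p ∈ L with |w| = 2p+1 ≥ p.
The pumping lemma gives a decomposition w = xyz where |xy| ≤ p and |y| > 0.
Since the first p symbols of w are all 0's and |xy| ≤ p, y lies entirely in the leading 0-block: y = 0^k for some k with 1 ≤ k ≤ p.
Pump with i = 2: xy^2z = 0^{p+k} # 1^p, which would require p+k = p. But k ≥ 1, so xy^2z ∉ L.
This is a contradiction; hence L is not regular.

0^{p+k} # 1^p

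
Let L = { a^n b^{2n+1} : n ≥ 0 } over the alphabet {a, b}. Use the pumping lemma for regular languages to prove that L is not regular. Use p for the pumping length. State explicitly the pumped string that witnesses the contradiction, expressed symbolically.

a^{p+k} b^{2p+1}

Toward a contradiction, assume L is regular with pumping length p.
Let w = a^p b^{2p+1} ∈ L; note |w| = 3p+1 ≥ p.
Write w = xyz as guaranteed by the lemma, with |xy| ≤ p and y is nonempty.
Because |xy| ≤ p and w begins with p copies of a, we have y = a^k with 1 ≤ k ≤ p.
Pump with i = 2: xy^2z = a^{p+k} b^{2p+1}. For this to lie in L we would need 2p+1 = 2(p+k)+1, which forces k = 0. But k ≥ 1, so xy^2z ∉ L.
This contradicts the pumping lemma, so L is not regular.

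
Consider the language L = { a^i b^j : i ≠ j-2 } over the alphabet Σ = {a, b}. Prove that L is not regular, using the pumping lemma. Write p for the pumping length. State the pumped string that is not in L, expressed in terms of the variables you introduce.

Assume L is regular. Let p be the pumping length given by the pumping lemma.
Choose w = a^p b^{p+p!+2}. Since p ≠ (p+p!+2)-2 = p+p!, w ∈ L; and |w| ≥ p.
Write w = xyz as guaranteed by the lemma, with |xy| ≤ p and |y| > 0.
Since the first p symbols of w are all a's and |xy| ≤ p, y lies entirely in the leading a-block: y = a^k for some k with 1 ≤ k ≤ p.
Since 1 ≤ k ≤ p, k divides p!; set t = 1 + p!/k. Then xy^t z has p + (p!/k)·k = p + p! copies of a. Now the a-count is p+p! and (b-count)-2 = (p+p!+2)-2 = p+p!, so i ≠ j-2 fails. So xy^t z = a^{p+p!} b^{p+p!+2} ∉ L.
This contradicts the pumping lemma, so L is not regular.

a^{p+p!} b^{p+p!+2}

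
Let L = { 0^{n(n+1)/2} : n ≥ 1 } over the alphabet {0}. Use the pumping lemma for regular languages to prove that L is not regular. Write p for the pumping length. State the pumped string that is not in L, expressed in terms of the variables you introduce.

Assume L is regular; let p be its pumping constant.
Take w = 0^{p(p+1)/2} ∈ L with |w| = p(p+1)/2 ≥ p.
By the pumping lemma, w = xyz with |xy| ≤ p and |y| ≥ 1.
Then y = 0^k for some k with 1 ≤ k ≤ p.
Pump with i = 2: xy^2z = 0^{p(p+1)/2+k}. Since 1 ≤ k ≤ p, p(p+1)/2 < p(p+1)/2+k ≤ p(p+1)/2+p < (p+1)(p+2)/2, so p(p+1)/2+k is strictly between consecutive triangular numbers. So xy^2z ∉ L.
This is a contradiction; hence L is not regular.

0^{p(p+1)/2+k}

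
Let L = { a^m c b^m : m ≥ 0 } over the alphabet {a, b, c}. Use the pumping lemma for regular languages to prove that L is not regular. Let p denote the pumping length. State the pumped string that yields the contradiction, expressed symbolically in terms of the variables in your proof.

Toward a contradiction, assume L is regular with pumping length p.
Take w = a^p c b^p ∈ L with |w| = 2p+1 ≥ p.
Write w = xyz as guaranteed by the lemma, with |xy| ≤ p and |y| > 0.
Because |xy| ≤ p and w begins with p copies of a, we have y = a^k with 1 ≤ k ≤ p.
Pump with i = 2: xy^2z = a^{p+k} c b^p, which would require p+k = p. But k ≥ 1, so xy^2z ∉ L.
Contradiction. Therefore L is not regular.

a^{p+k} c b^p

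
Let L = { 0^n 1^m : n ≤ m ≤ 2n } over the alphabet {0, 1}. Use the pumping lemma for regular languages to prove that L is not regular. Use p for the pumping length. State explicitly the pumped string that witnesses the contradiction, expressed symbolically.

Assume L is regular; let p be its pumping constant.
Take w = 0^p 1^p ∈ L (since p ≤ p ≤ 2p), with |w| = 2p ≥ p.
The pumping lemma gives a decomposition w = xyz where |xy| ≤ p and y is nonempty.
Since the first p symbols of w are all 0's and |xy| ≤ p, y lies entirely in the leading 0-block: y = 0^k for some k with 1 ≤ k ≤ p.
Pump with i = 2: xy^2z = 0^{p+k} 1^p. Now n = p+k > p = m, so the condition n ≤ m fails. Thus xy^2z ∉ L.
This is a contradiction; hence L is not regular.

0^{p+k} 1^p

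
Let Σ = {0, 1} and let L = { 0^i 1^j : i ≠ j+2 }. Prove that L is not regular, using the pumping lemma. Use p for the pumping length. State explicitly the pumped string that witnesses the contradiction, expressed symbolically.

0^{p+p!} 1^{p+p!-2}

Assume L is regular; let p be its pumping constant.
Choose w = 0^p 1^{p+p!-2}. Since p ≠ (p+p!-2)+2 = p+p!, w ∈ L; and |w| ≥ p.
By the pumping lemma, w = xyz with |xy| ≤ p and y is nonempty.
The first p characters of w are 0's, so xy (and hence y) consists only of 0's. Write y = 0^k, 1 ≤ k ≤ p.
Since 1 ≤ k ≤ p, k divides p!; set t = 1 + p!/k. Then xy^t z has p + (p!/k)·k = p + p! copies of 0. Now the 0-count is p+p! and (1-count)+2 = (p+p!-2)+2 = p+p!, so i ≠ j+2 fails. So xy^t z = 0^{p+p!} 1^{p+p!-2} ∉ L.
This contradicts the pumping lemma, so L is not regular.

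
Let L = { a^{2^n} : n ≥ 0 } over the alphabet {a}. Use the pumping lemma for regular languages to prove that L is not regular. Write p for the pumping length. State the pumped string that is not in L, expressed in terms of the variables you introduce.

a^{2^p+k}

Suppose for contradiction that L is regular, and let p be the pumping length.
Take w = a^{2^p} ∈ L with |w| = 2^p ≥ p.
By the pumping lemma, w = xyz with |xy| ≤ p and y is nonempty.
Then y = a^k for some k with 1 ≤ k ≤ p.
Pump with i = 2: xy^2z = a^{2^p+k}. Since 1 ≤ k ≤ p < 2^p, we have 2^p < 2^p+k < 2^{p+1}, so 2^p+k is not a power of 2. So xy^2z ∉ L.
This is a contradiction; hence L is not regular.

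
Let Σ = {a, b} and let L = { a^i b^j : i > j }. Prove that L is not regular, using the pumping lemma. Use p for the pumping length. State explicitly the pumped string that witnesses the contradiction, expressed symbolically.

a^{p+1-k} b^p

Assume L is regular. Let p be the pumping length given by the pumping lemma.
Choose w = a^{p+1} b^p ∈ L, with |w| = 2p+1 ≥ p.
By the pumping lemma, w = xyz with |xy| ≤ p and y is nonempty.
The first p characters of w are a's, so xy (and hence y) consists only of a's. Write y = a^k, 1 ≤ k ≤ p.
Consider xy^0z = xz = a^{p+1-k} b^p. Since k ≥ 1, the a-count p+1-k is at most p, so i > j fails; thus xz ∉ L.
This is a contradiction; hence L is not regular.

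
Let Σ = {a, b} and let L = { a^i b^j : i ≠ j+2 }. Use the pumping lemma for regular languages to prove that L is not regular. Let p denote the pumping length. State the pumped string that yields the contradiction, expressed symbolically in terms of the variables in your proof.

a^{p+p!} b^{p+p!-2}

Assume L is regular. Let p be the pumping length given by the pumping lemma.
Choose w = a^p b^{p+p!-2}. Since p ≠ (p+p!-2)+2 = p+p!, w ∈ L; and |w| ≥ p.
By the pumping lemma, w = xyz with |xy| ≤ p and |y| > 0.
Because |xy| ≤ p and w begins with p copies of a, we have y = a^k with 1 ≤ k ≤ p.
Since 1 ≤ k ≤ p, k divides p!; set t = 1 + p!/k. Then xy^t z has p + (p!/k)·k = p + p! copies of a. Now the a-count is p+p! and (b-count)+2 = (p+p!-2)+2 = p+p!, so i ≠ j+2 fails. So xy^t z = a^{p+p!} b^{p+p!-2} ∉ L.
Contradiction. Therefore L is not regular.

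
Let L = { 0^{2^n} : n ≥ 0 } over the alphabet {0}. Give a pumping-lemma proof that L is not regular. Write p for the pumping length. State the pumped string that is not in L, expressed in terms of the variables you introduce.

0^{2^p+k}

Assume L is regular. Let p be the pumping length given by the pumping lemma.
Take w = 0^{2^p} ∈ L with |w| = 2^p ≥ p.
By the pumping lemma, w = xyz with |xy| ≤ p and |y| > 0.
Then y = 0^k for some k with 1 ≤ k ≤ p.
Pump with i = 2: xy^2z = 0^{2^p+k}. Since 1 ≤ k ≤ p < 2^p, we have 2^p < 2^p+k < 2^{p+1}, so 2^p+k is not a power of 2. So xy^2z ∉ L.
This is a contradiction; hence L is not regular.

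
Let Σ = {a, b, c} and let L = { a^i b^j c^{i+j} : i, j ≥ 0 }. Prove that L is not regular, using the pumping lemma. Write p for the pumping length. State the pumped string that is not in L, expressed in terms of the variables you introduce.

a^{p+k} b^p c^{2p}

Suppose for contradiction that L is regular, and let p be the pumping length.
Take w = a^p b^p c^{2p} ∈ L (with i=j=p, i+j=2p), |w| = 4p ≥ p.
The pumping lemma gives a decomposition w = xyz where |xy| ≤ p and |y| > 0.
Because |xy| ≤ p and w begins with p copies of a, we have y = a^k with 1 ≤ k ≤ p.
Consider xy^2z = a^{p+k} b^p c^{2p}. Now the a- and b-counts sum to 2p+k, but the c-count is 2p ≠ 2p+k. So xy^2z ∉ L.
Contradiction. Therefore L is not regular.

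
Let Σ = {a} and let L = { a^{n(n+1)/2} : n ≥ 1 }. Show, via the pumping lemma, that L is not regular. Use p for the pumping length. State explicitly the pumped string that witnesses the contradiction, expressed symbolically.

a^{p(p+1)/2+k}

Toward a contradiction, assume L is regular with pumping length p.
Take w = a^{p(p+1)/2} ∈ L with |w| = p(p+1)/2 ≥ p.
By the pumping lemma, w = xyz with |xy| ≤ p and |y| ≥ 1.
Then y = a^k for some k with 1 ≤ k ≤ p.
Pump with i = 2: xy^2z = a^{p(p+1)/2+k}. Since 1 ≤ k ≤ p, p(p+1)/2 < p(p+1)/2+k ≤ p(p+1)/2+p < (p+1)(p+2)/2, so p(p+1)/2+k is strictly between consecutive triangular numbers. So xy^2z ∉ L.
This contradicts the pumping lemma, so L is not regular.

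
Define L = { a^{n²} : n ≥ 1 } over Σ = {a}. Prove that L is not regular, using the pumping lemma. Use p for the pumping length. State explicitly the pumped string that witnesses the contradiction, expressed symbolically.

a^{p²+k}

Suppose for contradiction that L is regular, and let p be the pumping length.
Take w = a^{p²} ∈ L with |w| = p² ≥ p.
Write w = xyz as guaranteed by the lemma, with |xy| ≤ p and |y| > 0.
Then y = a^k for some k with 1 ≤ k ≤ p.
Pump with i = 2: xy^2z = a^{p²+k}. Since 1 ≤ k ≤ p, p² < p²+k ≤ p²+p < (p+1)², so p²+k lies strictly between consecutive squares and is not a perfect square. So xy^2z ∉ L.
Contradiction. Therefore L is not regular.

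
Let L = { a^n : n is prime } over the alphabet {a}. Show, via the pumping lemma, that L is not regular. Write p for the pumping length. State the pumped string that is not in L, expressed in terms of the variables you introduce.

a^{q(1+k)}

Suppose for contradiction that L is regular, and let p be the pumping length.
Let q be a prime with q ≥ p+2 (infinitely many primes exist), and take w = a^q ∈ L with |w| = q ≥ p.
By the pumping lemma, w = xyz with |xy| ≤ p and y is nonempty.
Then y = a^k for some k with 1 ≤ k ≤ p.
Since 1 ≤ k ≤ p, |xz| = q-k. Pump with i = q+1: |xy^{q+1}z| = (q-k)+(q+1)k = q+qk = q(1+k), which is composite (both factors ≥ 2). So xy^{q+1}z = a^{q(1+k)} ∉ L.
Contradiction. Therefore L is not regular.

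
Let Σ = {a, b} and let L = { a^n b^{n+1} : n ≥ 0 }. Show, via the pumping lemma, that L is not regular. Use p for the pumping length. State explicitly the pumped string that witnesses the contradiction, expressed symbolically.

Suppose for contradiction that L is regular, and let p be the pumping length.
Let w = a^p b^{p+1} ∈ L; note |w| = 2p+1 ≥ p.
The pumping lemma gives a decomposition w = xyz where |xy| ≤ p and |y| ≥ 1.
Since the first p symbols of w are all a's and |xy| ≤ p, y lies entirely in the leading a-block: y = a^k for some k with 1 ≤ k ≤ p.
Pump with i = 2: xy^2z = a^{p+k} b^{p+1}. For this to lie in L we would need p+1 = (p+k)+1, which forces k = 0. But k ≥ 1, so xy^2z ∉ L.
This is a contradiction; hence L is not regular.

a^{p+k} b^{p+1}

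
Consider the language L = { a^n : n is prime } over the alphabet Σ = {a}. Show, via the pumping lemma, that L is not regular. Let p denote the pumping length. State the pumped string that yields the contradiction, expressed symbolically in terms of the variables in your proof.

Suppose for contradiction that L is regular, and let p be the pumping length.
Let q be a prime with q ≥ p+2 (infinitely many primes exist), and take w = a^q ∈ L with |w| = q ≥ p.
By the pumping lemma, w = xyz with |xy| ≤ p and |y| ≥ 1.
Then y = a^k for some k with 1 ≤ k ≤ p.
Since 1 ≤ k ≤ p, |xz| = q-k. Pump with i = q+1: |xy^{q+1}z| = (q-k)+(q+1)k = q+qk = q(1+k), which is composite (both factors ≥ 2). So xy^{q+1}z = a^{q(1+k)} ∉ L.
Contradiction. Therefore L is not regular.

a^{q(1+k)}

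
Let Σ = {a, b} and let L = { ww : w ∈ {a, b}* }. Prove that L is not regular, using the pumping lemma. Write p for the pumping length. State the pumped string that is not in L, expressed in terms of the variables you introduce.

Suppose for contradiction that L is regular, and let p be the pumping length.
Take w = a^p b^p a^p b^p = uu where u = a^pb^p; then w ∈ L and |w| = 4p ≥ p.
Write w = xyz as guaranteed by the lemma, with |xy| ≤ p and |y| ≥ 1.
The first p characters of w are a's, so xy (and hence y) consists only of a's. Write y = a^k, 1 ≤ k ≤ p.
Pump with i = 2: xy^2z = a^{p+k} b^p a^p b^p, of length 4p+k. Suppose this equals vv. The string starts with a and ends with b, so v does too; thus the boundary between the two copies of v is a b→a transition. There is exactly one such transition, at position 2p+k, so |v| = 2p+k and |vv| = 4p+2k ≠ 4p+k since k ≥ 1. So xy^2z ∉ L.
This contradicts the pumping lemma, so L is not regular.

a^{p+k} b^p a^p b^p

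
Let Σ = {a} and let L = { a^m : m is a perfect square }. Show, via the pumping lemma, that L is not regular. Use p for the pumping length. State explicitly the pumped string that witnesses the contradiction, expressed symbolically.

Suppose for contradiction that L is regular, and let p be the pumping length.
Take w = a^{p²} ∈ L with |w| = p² ≥ p.
Write w = xyz as guaranteed by the lemma, with |xy| ≤ p and |y| ≥ 1.
Then y = a^k for some k with 1 ≤ k ≤ p.
Pump with i = 2: xy^2z = a^{p²+k}. Since 1 ≤ k ≤ p, p² < p²+k ≤ p²+p < (p+1)², so p²+k lies strictly between consecutive squares and is not a perfect square. So xy^2z ∉ L.
This is a contradiction; hence L is not regular.

a^{p²+k}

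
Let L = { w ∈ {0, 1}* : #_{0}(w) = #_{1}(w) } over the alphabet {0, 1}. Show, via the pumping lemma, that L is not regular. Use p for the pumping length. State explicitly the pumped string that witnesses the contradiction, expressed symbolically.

0^{p+k} 1^p

Toward a contradiction, assume L is regular with pumping length p.
Choose w = 0^p 1^p ∈ L with |w| = 2p ≥ p.
The pumping lemma gives a decomposition w = xyz where |xy| ≤ p and |y| ≥ 1.
Since the first p symbols of w are all 0's and |xy| ≤ p, y lies entirely in the leading 0-block: y = 0^k for some k with 1 ≤ k ≤ p.
Pump with i = 2: xy^2z = 0^{p+k} 1^p has p+k occurrences of 0 but only p of 1. Since k ≥ 1 the counts differ, so xy^2z ∉ L.
This contradicts the pumping lemma, so L is not regular.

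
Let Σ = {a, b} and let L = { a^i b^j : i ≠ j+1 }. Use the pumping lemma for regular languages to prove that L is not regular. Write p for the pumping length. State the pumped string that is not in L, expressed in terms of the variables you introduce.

Suppose for contradiction that L is regular, and let p be the pumping length.
Choose w = a^p b^{p+p!-1}. Since p ≠ (p+p!-1)+1 = p+p!, w ∈ L; and |w| ≥ p.
The pumping lemma gives a decomposition w = xyz where |xy| ≤ p and |y| > 0.
The first p characters of w are a's, so xy (and hence y) consists only of a's. Write y = a^k, 1 ≤ k ≤ p.
Since 1 ≤ k ≤ p, k divides p!; set t = 1 + p!/k. Then xy^t z has p + (p!/k)·k = p + p! copies of a. Now the a-count is p+p! and (b-count)+1 = (p+p!-1)+1 = p+p!, so i ≠ j+1 fails. So xy^t z = a^{p+p!} b^{p+p!-1} ∉ L.
Contradiction. Therefore L is not regular.

a^{p+p!} b^{p+p!-1}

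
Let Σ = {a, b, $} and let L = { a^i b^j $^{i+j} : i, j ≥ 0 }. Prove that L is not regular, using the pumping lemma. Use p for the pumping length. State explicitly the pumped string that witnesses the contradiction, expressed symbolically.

Toward a contradiction, assume L is regular with pumping length p.
Take w = a^p b^p $^{2p} ∈ L (with i=j=p, i+j=2p), |w| = 4p ≥ p.
The pumping lemma gives a decomposition w = xyz where |xy| ≤ p and y is nonempty.
The first p characters of w are a's, so xy (and hence y) consists only of a's. Write y = a^k, 1 ≤ k ≤ p.
Consider xy^2z = a^{p+k} b^p $^{2p}. Now the a- and b-counts sum to 2p+k, but the $-count is 2p ≠ 2p+k. So xy^2z ∉ L.
This contradicts the pumping lemma, so L is not regular.

a^{p+k} b^p $^{2p}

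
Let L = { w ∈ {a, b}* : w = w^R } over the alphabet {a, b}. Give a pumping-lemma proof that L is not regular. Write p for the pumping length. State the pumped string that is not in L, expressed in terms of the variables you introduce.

a^{p+k} b a^p

Toward a contradiction, assume L is regular with pumping length p.
Take w = a^p b a^p, a palindrome of length 2p+1 ≥ p.
The pumping lemma gives a decomposition w = xyz where |xy| ≤ p and |y| > 0.
Because |xy| ≤ p and w begins with p copies of a, we have y = a^k with 1 ≤ k ≤ p.
Pump with i = 2: xy^2z = a^{p+k} b a^p. Its reverse is a^p b a^{p+k}, which differs from xy^2z since k ≥ 1. So xy^2z is not a palindrome and xy^2z ∉ L.
This contradicts the pumping lemma, so L is not regular.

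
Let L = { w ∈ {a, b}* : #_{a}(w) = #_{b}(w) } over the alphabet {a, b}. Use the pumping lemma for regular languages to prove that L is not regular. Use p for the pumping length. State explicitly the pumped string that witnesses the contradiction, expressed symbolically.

a^{p+k} b^p

Assume L is regular. Let p be the pumping length given by the pumping lemma.
Choose w = a^p b^p ∈ L with |w| = 2p ≥ p.
Write w = xyz as guaranteed by the lemma, with |xy| ≤ p and |y| > 0.
Since the first p symbols of w are all a's and |xy| ≤ p, y lies entirely in the leading a-block: y = a^k for some k with 1 ≤ k ≤ p.
Pump with i = 2: xy^2z = a^{p+k} b^p has p+k occurrences of a but only p of b. Since k ≥ 1 the counts differ, so xy^2z ∉ L.
This is a contradiction; hence L is not regular.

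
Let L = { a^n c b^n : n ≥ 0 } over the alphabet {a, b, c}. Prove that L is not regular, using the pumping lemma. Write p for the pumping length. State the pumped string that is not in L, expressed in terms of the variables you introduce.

Assume L is regular. Let p be the pumping length given by the pumping lemma.
Take w = a^p c b^p ∈ L with |w| = 2p+1 ≥ p.
By the pumping lemma, w = xyz with |xy| ≤ p and |y| > 0.
The first p characters of w are a's, so xy (and hence y) consists only of a's. Write y = a^k, 1 ≤ k ≤ p.
Pump with i = 2: xy^2z = a^{p+k} c b^p, which would require p+k = p. But k ≥ 1, so xy^2z ∉ L.
Contradiction. Therefore L is not regular.

a^{p+k} c b^p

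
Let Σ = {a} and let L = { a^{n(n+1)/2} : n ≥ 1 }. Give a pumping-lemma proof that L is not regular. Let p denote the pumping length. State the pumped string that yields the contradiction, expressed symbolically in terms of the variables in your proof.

Toward a contradiction, assume L is regular with pumping length p.
Take w = a^{p(p+1)/2} ∈ L with |w| = p(p+1)/2 ≥ p.
The pumping lemma gives a decomposition w = xyz where |xy| ≤ p and y is nonempty.
Then y = a^k for some k with 1 ≤ k ≤ p.
Pump with i = 2: xy^2z = a^{p(p+1)/2+k}. Since 1 ≤ k ≤ p, p(p+1)/2 < p(p+1)/2+k ≤ p(p+1)/2+p < (p+1)(p+2)/2, so p(p+1)/2+k is strictly between consecutive triangular numbers. So xy^2z ∉ L.
This contradicts the pumping lemma, so L is not regular.

a^{p(p+1)/2+k}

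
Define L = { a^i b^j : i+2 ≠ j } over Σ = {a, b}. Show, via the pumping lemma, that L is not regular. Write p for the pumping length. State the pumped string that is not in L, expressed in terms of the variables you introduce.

Toward a contradiction, assume L is regular with pumping length p.
Choose w = a^p b^{p+p!+2}. Since p ≠ (p+p!+2)-2 = p+p!, w ∈ L; and |w| ≥ p.
By the pumping lemma, w = xyz with |xy| ≤ p and y is nonempty.
Because |xy| ≤ p and w begins with p copies of a, we have y = a^k with 1 ≤ k ≤ p.
Since 1 ≤ k ≤ p, k divides p!; set t = 1 + p!/k. Then xy^t z has p + (p!/k)·k = p + p! copies of a. Now the a-count is p+p! and (b-count)-2 = (p+p!+2)-2 = p+p!, so i+2 ≠ j fails. So xy^t z = a^{p+p!} b^{p+p!+2} ∉ L.
This contradicts the pumping lemma, so L is not regular.

a^{p+p!} b^{p+p!+2}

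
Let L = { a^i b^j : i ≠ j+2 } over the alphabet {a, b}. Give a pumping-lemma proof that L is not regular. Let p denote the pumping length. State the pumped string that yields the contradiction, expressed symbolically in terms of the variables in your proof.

Assume L is regular; let p be its pumping constant.
Choose w = a^p b^{p+p!-2}. Since p ≠ (p+p!-2)+2 = p+p!, w ∈ L; and |w| ≥ p.
Write w = xyz as guaranteed by the lemma, with |xy| ≤ p and |y| > 0.
The first p characters of w are a's, so xy (and hence y) consists only of a's. Write y = a^k, 1 ≤ k ≤ p.
Since 1 ≤ k ≤ p, k divides p!; set t = 1 + p!/k. Then xy^t z has p + (p!/k)·k = p + p! copies of a. Now the a-count is p+p! and (b-count)+2 = (p+p!-2)+2 = p+p!, so i ≠ j+2 fails. So xy^t z = a^{p+p!} b^{p+p!-2} ∉ L.
Contradiction. Therefore L is not regular.

a^{p+p!} b^{p+p!-2}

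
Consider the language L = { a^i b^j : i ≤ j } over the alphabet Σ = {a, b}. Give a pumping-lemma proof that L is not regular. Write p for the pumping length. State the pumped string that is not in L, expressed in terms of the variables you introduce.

a^{p+k} b^p

Suppose for contradiction that L is regular, and let p be the pumping length.
Choose w = a^p b^p ∈ L, with |w| = 2p ≥ p.
Write w = xyz as guaranteed by the lemma, with |xy| ≤ p and |y| ≥ 1.
The first p characters of w are a's, so xy (and hence y) consists only of a's. Write y = a^k, 1 ≤ k ≤ p.
Consider xy^2z = a^{p+k} b^p. Since k ≥ 1, the a-count p+k exceeds the b-count p, so i ≤ j fails; thus xy^2z ∉ L.
This is a contradiction; hence L is not regular.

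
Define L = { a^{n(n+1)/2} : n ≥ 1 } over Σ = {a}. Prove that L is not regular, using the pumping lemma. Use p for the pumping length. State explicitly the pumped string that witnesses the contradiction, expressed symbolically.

a^{p(p+1)/2+k}

Toward a contradiction, assume L is regular with pumping length p.
Take w = a^{p(p+1)/2} ∈ L with |w| = p(p+1)/2 ≥ p.
By the pumping lemma, w = xyz with |xy| ≤ p and |y| > 0.
Then y = a^k for some k with 1 ≤ k ≤ p.
Pump with i = 2: xy^2z = a^{p(p+1)/2+k}. Since 1 ≤ k ≤ p, p(p+1)/2 < p(p+1)/2+k ≤ p(p+1)/2+p < (p+1)(p+2)/2, so p(p+1)/2+k is strictly between consecutive triangular numbers. So xy^2z ∉ L.
Contradiction. Therefore L is not regular.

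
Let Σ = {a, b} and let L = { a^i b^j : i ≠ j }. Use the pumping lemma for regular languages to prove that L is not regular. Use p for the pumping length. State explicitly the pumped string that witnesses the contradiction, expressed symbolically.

a^{p+p!} b^{p+p!}

Assume L is regular; let p be its pumping constant.
Choose w = a^p b^{p+p!}. Since p ≠ p+p!, w ∈ L; and |w| ≥ p.
The pumping lemma gives a decomposition w = xyz where |xy| ≤ p and |y| ≥ 1.
The first p characters of w are a's, so xy (and hence y) consists only of a's. Write y = a^k, 1 ≤ k ≤ p.
Since 1 ≤ k ≤ p, k divides p!; set t = 1 + p!/k. Then xy^t z has p + (p!/k)·k = p + p! copies of a. Now the a-count equals the b-count, so i ≠ j fails. So xy^t z = a^{p+p!} b^{p+p!} ∉ L.
This contradicts the pumping lemma, so L is not regular.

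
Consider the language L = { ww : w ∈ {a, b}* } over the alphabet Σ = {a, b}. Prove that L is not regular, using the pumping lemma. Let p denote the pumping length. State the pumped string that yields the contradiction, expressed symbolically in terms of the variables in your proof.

a^{p+k} b^p a^p b^p

Toward a contradiction, assume L is regular with pumping length p.
Take w = a^p b^p a^p b^p = uu where u = a^pb^p; then w ∈ L and |w| = 4p ≥ p.
The pumping lemma gives a decomposition w = xyz where |xy| ≤ p and |y| > 0.
Since the first p symbols of w are all a's and |xy| ≤ p, y lies entirely in the leading a-block: y = a^k for some k with 1 ≤ k ≤ p.
Pump with i = 2: xy^2z = a^{p+k} b^p a^p b^p, of length 4p+k. Suppose this equals vv. The string starts with a and ends with b, so v does too; thus the boundary between the two copies of v is a b→a transition. There is exactly one such transition, at position 2p+k, so |v| = 2p+k and |vv| = 4p+2k ≠ 4p+k since k ≥ 1. So xy^2z ∉ L.
Contradiction. Therefore L is not regular.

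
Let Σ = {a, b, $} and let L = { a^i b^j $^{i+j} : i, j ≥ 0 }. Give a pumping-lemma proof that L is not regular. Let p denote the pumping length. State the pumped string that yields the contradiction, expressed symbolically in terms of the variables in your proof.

a^{p+k} b^p $^{2p}

Toward a contradiction, assume L is regular with pumping length p.
Take w = a^p b^p $^{2p} ∈ L (with i=j=p, i+j=2p), |w| = 4p ≥ p.
The pumping lemma gives a decomposition w = xyz where |xy| ≤ p and |y| ≥ 1.
Because |xy| ≤ p and w begins with p copies of a, we have y = a^k with 1 ≤ k ≤ p.
Consider xy^2z = a^{p+k} b^p $^{2p}. Now the a- and b-counts sum to 2p+k, but the $-count is 2p ≠ 2p+k. So xy^2z ∉ L.
This is a contradiction; hence L is not regular.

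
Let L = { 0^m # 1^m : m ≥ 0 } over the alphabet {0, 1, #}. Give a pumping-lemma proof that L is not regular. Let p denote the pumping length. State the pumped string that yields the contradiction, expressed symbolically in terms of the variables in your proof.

Toward a contradiction, assume L is regular with pumping length p.
Take w = 0^p # 1^p ∈ L with |w| = 2p+1 ≥ p.
The pumping lemma gives a decomposition w = xyz where |xy| ≤ p and |y| > 0.
Since the first p symbols of w are all 0's and |xy| ≤ p, y lies entirely in the leading 0-block: y = 0^k for some k with 1 ≤ k ≤ p.
Pump with i = 2: xy^2z = 0^{p+k} # 1^p, which would require p+k = p. But k ≥ 1, so xy^2z ∉ L.
This contradicts the pumping lemma, so L is not regular.

0^{p+k} # 1^p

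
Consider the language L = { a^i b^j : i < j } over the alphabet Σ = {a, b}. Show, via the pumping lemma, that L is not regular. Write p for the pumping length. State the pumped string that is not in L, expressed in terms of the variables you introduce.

Toward a contradiction, assume L is regular with pumping length p.
Choose w = a^p b^{p+1} ∈ L, with |w| = 2p+1 ≥ p.
By the pumping lemma, w = xyz with |xy| ≤ p and y is nonempty.
Since the first p symbols of w are all a's and |xy| ≤ p, y lies entirely in the leading a-block: y = a^k for some k with 1 ≤ k ≤ p.
Consider xy^2z = a^{p+k} b^{p+1}. Since k ≥ 1, the a-count p+k is at least p+1, so i < j fails; thus xy^2z ∉ L.
Contradiction. Therefore L is not regular.

a^{p+k} b^{p+1}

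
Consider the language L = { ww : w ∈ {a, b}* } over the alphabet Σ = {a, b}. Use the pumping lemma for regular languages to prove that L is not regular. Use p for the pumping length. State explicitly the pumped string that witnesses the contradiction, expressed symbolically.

a^{p+k} b^p a^p b^p

Toward a contradiction, assume L is regular with pumping length p.
Take w = a^p b^p a^p b^p = uu where u = a^pb^p; then w ∈ L and |w| = 4p ≥ p.
By the pumping lemma, w = xyz with |xy| ≤ p and |y| > 0.
Since the first p symbols of w are all a's and |xy| ≤ p, y lies entirely in the leading a-block: y = a^k for some k with 1 ≤ k ≤ p.
Pump with i = 2: xy^2z = a^{p+k} b^p a^p b^p, of length 4p+k. Suppose this equals vv. The string starts with a and ends with b, so v does too; thus the boundary between the two copies of v is a b→a transition. There is exactly one such transition, at position 2p+k, so |v| = 2p+k and |vv| = 4p+2k ≠ 4p+k since k ≥ 1. So xy^2z ∉ L.
Contradiction. Therefore L is not regular.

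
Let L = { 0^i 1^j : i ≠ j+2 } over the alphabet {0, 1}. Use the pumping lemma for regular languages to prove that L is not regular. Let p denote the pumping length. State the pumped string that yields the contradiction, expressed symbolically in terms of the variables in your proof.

0^{p+p!} 1^{p+p!-2}

Toward a contradiction, assume L is regular with pumping length p.
Choose w = 0^p 1^{p+p!-2}. Since p ≠ (p+p!-2)+2 = p+p!, w ∈ L; and |w| ≥ p.
Write w = xyz as guaranteed by the lemma, with |xy| ≤ p and |y| > 0.
Because |xy| ≤ p and w begins with p copies of 0, we have y = 0^k with 1 ≤ k ≤ p.
Since 1 ≤ k ≤ p, k divides p!; set t = 1 + p!/k. Then xy^t z has p + (p!/k)·k = p + p! copies of 0. Now the 0-count is p+p! and (1-count)+2 = (p+p!-2)+2 = p+p!, so i ≠ j+2 fails. So xy^t z = 0^{p+p!} 1^{p+p!-2} ∉ L.
This contradicts the pumping lemma, so L is not regular.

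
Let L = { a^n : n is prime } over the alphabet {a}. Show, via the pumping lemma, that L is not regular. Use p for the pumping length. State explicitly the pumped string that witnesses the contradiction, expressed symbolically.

Suppose for contradiction that L is regular, and let p be the pumping length.
Let q be a prime with q ≥ p+2 (infinitely many primes exist), and take w = a^q ∈ L with |w| = q ≥ p.
The pumping lemma gives a decomposition w = xyz where |xy| ≤ p and |y| ≥ 1.
Then y = a^k for some k with 1 ≤ k ≤ p.
Since 1 ≤ k ≤ p, |xz| = q-k. Pump with i = q+1: |xy^{q+1}z| = (q-k)+(q+1)k = q+qk = q(1+k), which is composite (both factors ≥ 2). So xy^{q+1}z = a^{q(1+k)} ∉ L.
This contradicts the pumping lemma, so L is not regular.

a^{q(1+k)}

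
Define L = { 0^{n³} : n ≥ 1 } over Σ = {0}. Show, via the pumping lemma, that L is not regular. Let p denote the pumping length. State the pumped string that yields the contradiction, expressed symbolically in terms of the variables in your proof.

0^{p³+k}

Assume L is regular. Let p be the pumping length given by the pumping lemma.
Take w = 0^{p³} ∈ L with |w| = p³ ≥ p.
Write w = xyz as guaranteed by the lemma, with |xy| ≤ p and |y| ≥ 1.
Then y = 0^k for some k with 1 ≤ k ≤ p.
Pump with i = 2: xy^2z = 0^{p³+k}. Since 1 ≤ k ≤ p, p³ < p³+k ≤ p³+p < p³+3p²+3p+1 = (p+1)³, so p³+k is not a perfect cube. So xy^2z ∉ L.
This contradicts the pumping lemma, so L is not regular.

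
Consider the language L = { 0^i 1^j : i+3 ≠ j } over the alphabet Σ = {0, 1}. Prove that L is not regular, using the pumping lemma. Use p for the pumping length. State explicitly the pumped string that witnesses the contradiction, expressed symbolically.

0^{p+p!} 1^{p+p!+3}

Assume L is regular. Let p be the pumping length given by the pumping lemma.
Choose w = 0^p 1^{p+p!+3}. Since p ≠ (p+p!+3)-3 = p+p!, w ∈ L; and |w| ≥ p.
Write w = xyz as guaranteed by the lemma, with |xy| ≤ p and y is nonempty.
The first p characters of w are 0's, so xy (and hence y) consists only of 0's. Write y = 0^k, 1 ≤ k ≤ p.
Since 1 ≤ k ≤ p, k divides p!; set t = 1 + p!/k. Then xy^t z has p + (p!/k)·k = p + p! copies of 0. Now the 0-count is p+p! and (1-count)-3 = (p+p!+3)-3 = p+p!, so i+3 ≠ j fails. So xy^t z = 0^{p+p!} 1^{p+p!+3} ∉ L.
Contradiction. Therefore L is not regular.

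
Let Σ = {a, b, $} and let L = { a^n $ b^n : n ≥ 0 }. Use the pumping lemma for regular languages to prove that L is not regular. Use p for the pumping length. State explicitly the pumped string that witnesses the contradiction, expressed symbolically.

a^{p+k} $ b^p

Assume L is regular; let p be its pumping constant.
Take w = a^p $ b^p ∈ L with |w| = 2p+1 ≥ p.
By the pumping lemma, w = xyz with |xy| ≤ p and |y| > 0.
Because |xy| ≤ p and w begins with p copies of a, we have y = a^k with 1 ≤ k ≤ p.
Pump with i = 2: xy^2z = a^{p+k} $ b^p, which would require p+k = p. But k ≥ 1, so xy^2z ∉ L.
This is a contradiction; hence L is not regular.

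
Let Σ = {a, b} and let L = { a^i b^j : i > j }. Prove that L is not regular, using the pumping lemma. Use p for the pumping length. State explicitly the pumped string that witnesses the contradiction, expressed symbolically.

Assume L is regular; let p be its pumping constant.
Choose w = a^{p+1} b^p ∈ L, with |w| = 2p+1 ≥ p.
By the pumping lemma, w = xyz with |xy| ≤ p and y is nonempty.
The first p characters of w are a's, so xy (and hence y) consists only of a's. Write y = a^k, 1 ≤ k ≤ p.
Consider xy^0z = xz = a^{p+1-k} b^p. Since k ≥ 1, the a-count p+1-k is at most p, so i > j fails; thus xz ∉ L.
This contradicts the pumping lemma, so L is not regular.

a^{p+1-k} b^p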